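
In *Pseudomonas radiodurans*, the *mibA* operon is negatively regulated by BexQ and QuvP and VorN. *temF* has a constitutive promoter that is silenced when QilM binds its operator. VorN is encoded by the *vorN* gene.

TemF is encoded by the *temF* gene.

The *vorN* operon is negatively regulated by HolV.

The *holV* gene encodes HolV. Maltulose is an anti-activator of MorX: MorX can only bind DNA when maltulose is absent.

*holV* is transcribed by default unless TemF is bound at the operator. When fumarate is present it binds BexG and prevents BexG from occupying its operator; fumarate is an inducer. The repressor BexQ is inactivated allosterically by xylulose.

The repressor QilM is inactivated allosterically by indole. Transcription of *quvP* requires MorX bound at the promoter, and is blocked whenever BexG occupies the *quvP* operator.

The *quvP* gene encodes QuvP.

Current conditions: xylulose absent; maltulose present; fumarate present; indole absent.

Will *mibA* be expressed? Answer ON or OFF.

OFF

Xylulose is absent, so BexQ is active.
Maltulose is present, so MorX is inactive.
Fumarate is present, so BexG is inactive.
Required activator MorX is absent, so *quvP* is not transcribed.
So QuvP is not produced.
Indole is absent, so QilM is active.
With repressor QilM bound, *temF* is not transcribed.
So TemF is not produced.
With no repressor bound, *holV* is transcribed.
So HolV is produced and active.
With repressor HolV bound, *vorN* is not transcribed.
So VorN is not produced.
With repressor BexQ bound, *mibA* is not transcribed.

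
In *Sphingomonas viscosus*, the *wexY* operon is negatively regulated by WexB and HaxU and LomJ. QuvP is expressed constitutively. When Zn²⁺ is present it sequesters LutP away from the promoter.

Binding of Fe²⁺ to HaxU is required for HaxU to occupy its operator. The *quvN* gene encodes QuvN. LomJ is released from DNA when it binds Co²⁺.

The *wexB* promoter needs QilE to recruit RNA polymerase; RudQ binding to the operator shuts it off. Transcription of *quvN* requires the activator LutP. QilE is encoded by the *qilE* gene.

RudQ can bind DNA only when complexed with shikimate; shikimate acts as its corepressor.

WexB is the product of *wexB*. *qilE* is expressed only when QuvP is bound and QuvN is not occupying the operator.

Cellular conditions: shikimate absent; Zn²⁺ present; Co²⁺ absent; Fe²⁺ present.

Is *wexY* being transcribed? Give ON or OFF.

Shikimate is absent, so RudQ is inactive.
QuvP is produced constitutively and is active.
Zn²⁺ is present, so LutP is inactive.
Required activator LutP is absent, so *quvN* is not transcribed.
So QuvN is not produced.
No repressor is bound and QuvP is active, so *qilE* is transcribed.
So QilE is produced and active.
No repressor is bound and QilE is active, so *wexB* is transcribed.
So WexB is produced and active.
Fe²⁺ is present, so HaxU is active.
Co²⁺ is absent, so LomJ is active.
With repressor WexB bound, *wexY* is not transcribed.

OFF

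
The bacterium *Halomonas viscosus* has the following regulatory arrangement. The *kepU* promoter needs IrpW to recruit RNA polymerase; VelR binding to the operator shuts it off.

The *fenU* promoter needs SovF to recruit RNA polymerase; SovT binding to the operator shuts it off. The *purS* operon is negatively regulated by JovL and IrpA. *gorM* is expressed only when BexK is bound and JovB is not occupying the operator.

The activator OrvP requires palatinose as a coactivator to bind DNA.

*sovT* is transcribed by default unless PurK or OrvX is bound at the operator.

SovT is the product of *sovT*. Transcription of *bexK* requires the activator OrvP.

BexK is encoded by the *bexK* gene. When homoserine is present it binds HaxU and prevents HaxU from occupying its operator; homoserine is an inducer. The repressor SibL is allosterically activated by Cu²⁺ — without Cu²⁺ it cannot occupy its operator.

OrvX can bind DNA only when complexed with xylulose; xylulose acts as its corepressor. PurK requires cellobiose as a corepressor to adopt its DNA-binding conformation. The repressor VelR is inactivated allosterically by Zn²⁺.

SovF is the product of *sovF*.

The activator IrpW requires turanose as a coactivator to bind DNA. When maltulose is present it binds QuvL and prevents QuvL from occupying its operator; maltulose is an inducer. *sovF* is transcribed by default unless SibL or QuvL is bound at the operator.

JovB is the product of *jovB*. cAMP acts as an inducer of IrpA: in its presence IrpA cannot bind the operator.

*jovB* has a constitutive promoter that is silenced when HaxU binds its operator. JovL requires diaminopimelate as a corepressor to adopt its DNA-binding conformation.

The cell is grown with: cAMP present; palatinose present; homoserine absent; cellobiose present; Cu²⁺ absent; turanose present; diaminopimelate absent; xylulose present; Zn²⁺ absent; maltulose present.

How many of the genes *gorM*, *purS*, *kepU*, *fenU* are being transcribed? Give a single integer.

3

Palatinose is present, so OrvP is active.
No repressor is bound and OrvP is active, so *bexK* is transcribed.
So BexK is produced and active.
Homoserine is absent, so HaxU is active.
With repressor HaxU bound, *jovB* is not transcribed.
So JovB is not produced.
No repressor is bound and BexK is active, so *gorM* is transcribed.
→ *gorM* is ON.
Diaminopimelate is absent, so JovL is inactive.
cAMP is present, so IrpA is inactive.
With no repressor bound, *purS* is transcribed.
→ *purS* is ON.
Turanose is present, so IrpW is active.
Zn²⁺ is absent, so VelR is active.
With repressor VelR bound, *kepU* is not transcribed.
→ *kepU* is OFF.
Cellobiose is present, so PurK is active.
Xylulose is present, so OrvX is active.
With repressor PurK bound, *sovT* is not transcribed.
So SovT is not produced.
Cu²⁺ is absent, so SibL is inactive.
Maltulose is present, so QuvL is inactive.
With no repressor bound, *sovF* is transcribed.
So SovF is produced and active.
No repressor is bound and SovF is active, so *fenU* is transcribed.
→ *fenU* is ON.
3 of the 4 genes are transcribed.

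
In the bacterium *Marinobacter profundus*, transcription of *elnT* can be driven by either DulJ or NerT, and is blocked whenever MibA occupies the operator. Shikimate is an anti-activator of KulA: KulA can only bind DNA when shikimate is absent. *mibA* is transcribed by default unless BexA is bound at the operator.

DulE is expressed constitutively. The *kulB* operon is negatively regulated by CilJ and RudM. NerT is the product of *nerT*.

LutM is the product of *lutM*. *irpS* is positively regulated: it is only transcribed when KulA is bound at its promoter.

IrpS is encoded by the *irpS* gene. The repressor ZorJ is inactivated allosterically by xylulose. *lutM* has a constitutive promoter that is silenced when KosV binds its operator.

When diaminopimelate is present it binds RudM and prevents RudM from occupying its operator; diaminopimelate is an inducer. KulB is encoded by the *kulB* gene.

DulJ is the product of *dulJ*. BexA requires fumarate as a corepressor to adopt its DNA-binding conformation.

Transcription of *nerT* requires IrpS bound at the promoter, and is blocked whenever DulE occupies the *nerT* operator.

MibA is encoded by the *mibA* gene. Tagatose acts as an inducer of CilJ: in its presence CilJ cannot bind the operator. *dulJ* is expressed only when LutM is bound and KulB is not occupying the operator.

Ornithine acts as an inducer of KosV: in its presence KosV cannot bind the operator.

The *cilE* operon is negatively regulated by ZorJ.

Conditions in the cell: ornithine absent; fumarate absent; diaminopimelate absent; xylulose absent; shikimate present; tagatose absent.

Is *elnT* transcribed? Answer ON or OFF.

OFF

Ornithine is absent, so KosV is active.
With repressor KosV bound, *lutM* is not transcribed.
So LutM is not produced.
Tagatose is absent, so CilJ is active.
Diaminopimelate is absent, so RudM is active.
With repressor CilJ bound, *kulB* is not transcribed.
So KulB is not produced.
Required activator LutM is absent, so *dulJ* is not transcribed.
So DulJ is not produced.
Shikimate is present, so KulA is inactive.
Required activator KulA is absent, so *irpS* is not transcribed.
So IrpS is not produced.
DulE is produced constitutively and is active.
With repressor DulE bound, *nerT* is not transcribed.
So NerT is not produced.
Fumarate is absent, so BexA is inactive.
With no repressor bound, *mibA* is transcribed.
So MibA is produced and active.
With repressor MibA bound, *elnT* is not transcribed.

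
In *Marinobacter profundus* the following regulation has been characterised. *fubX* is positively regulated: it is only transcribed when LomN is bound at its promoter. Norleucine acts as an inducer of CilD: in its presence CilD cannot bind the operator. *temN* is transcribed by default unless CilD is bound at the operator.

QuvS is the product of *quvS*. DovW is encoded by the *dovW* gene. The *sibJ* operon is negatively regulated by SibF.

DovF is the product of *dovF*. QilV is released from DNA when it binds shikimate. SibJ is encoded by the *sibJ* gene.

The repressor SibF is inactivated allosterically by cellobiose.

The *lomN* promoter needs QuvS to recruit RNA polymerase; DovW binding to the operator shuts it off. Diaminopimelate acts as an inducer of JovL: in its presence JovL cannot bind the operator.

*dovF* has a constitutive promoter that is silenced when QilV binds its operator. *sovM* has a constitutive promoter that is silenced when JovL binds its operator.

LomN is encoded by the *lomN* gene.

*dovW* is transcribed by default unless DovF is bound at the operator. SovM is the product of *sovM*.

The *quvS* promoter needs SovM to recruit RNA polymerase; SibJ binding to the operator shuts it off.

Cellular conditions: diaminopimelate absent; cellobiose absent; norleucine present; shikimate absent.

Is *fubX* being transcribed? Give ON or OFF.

Shikimate is absent, so QilV is active.
With repressor QilV bound, *dovF* is not transcribed.
So DovF is not produced.
With no repressor bound, *dovW* is transcribed.
So DovW is produced and active.
Cellobiose is absent, so SibF is active.
With repressor SibF bound, *sibJ* is not transcribed.
So SibJ is not produced.
Diaminopimelate is absent, so JovL is active.
With repressor JovL bound, *sovM* is not transcribed.
So SovM is not produced.
Required activator SovM is absent, so *quvS* is not transcribed.
So QuvS is not produced.
With repressor DovW bound, *lomN* is not transcribed.
So LomN is not produced.
Required activator LomN is absent, so *fubX* is not transcribed.

OFF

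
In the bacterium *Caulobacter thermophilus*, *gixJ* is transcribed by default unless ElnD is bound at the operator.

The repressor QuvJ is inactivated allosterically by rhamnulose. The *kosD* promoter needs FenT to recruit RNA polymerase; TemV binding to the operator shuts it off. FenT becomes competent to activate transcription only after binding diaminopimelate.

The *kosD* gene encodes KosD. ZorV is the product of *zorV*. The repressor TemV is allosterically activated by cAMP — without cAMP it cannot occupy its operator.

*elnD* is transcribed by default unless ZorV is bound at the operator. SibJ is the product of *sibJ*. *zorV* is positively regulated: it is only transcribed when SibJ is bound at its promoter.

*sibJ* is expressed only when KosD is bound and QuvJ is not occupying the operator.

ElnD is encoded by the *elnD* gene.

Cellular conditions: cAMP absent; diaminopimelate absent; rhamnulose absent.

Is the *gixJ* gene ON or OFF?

Diaminopimelate is absent, so FenT is inactive.
cAMP is absent, so TemV is inactive.
Required activator FenT is absent, so *kosD* is not transcribed.
So KosD is not produced.
Rhamnulose is absent, so QuvJ is active.
With repressor QuvJ bound, *sibJ* is not transcribed.
So SibJ is not produced.
Required activator SibJ is absent, so *zorV* is not transcribed.
So ZorV is not produced.
With no repressor bound, *elnD* is transcribed.
So ElnD is produced and active.
With repressor ElnD bound, *gixJ* is not transcribed.

OFF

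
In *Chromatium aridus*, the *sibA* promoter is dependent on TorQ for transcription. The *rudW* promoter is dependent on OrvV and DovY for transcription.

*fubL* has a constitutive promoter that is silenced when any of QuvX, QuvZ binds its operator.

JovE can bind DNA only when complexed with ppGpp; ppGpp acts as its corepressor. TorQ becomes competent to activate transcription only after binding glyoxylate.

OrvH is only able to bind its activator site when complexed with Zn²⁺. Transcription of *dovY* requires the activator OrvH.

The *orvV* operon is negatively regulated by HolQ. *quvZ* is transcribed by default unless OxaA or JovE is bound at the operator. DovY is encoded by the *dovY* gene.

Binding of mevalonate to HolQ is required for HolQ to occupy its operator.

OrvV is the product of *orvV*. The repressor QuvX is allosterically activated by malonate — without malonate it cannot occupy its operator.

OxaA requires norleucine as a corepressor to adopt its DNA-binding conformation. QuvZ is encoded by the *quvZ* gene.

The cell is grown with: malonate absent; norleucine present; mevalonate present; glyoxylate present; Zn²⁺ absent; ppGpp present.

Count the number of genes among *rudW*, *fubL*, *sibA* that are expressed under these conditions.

2

Mevalonate is present, so HolQ is active.
With repressor HolQ bound, *orvV* is not transcribed.
So OrvV is not produced.
Zn²⁺ is absent, so OrvH is inactive.
Required activator OrvH is absent, so *dovY* is not transcribed.
So DovY is not produced.
Required activator OrvV is absent, so *rudW* is not transcribed.
→ *rudW* is OFF.
Malonate is absent, so QuvX is inactive.
Norleucine is present, so OxaA is active.
ppGpp is present, so JovE is active.
With repressor OxaA bound, *quvZ* is not transcribed.
So QuvZ is not produced.
With no repressor bound, *fubL* is transcribed.
→ *fubL* is ON.
Glyoxylate is present, so TorQ is active.
No repressor is bound and TorQ is active, so *sibA* is transcribed.
→ *sibA* is ON.
2 of the 3 genes are transcribed.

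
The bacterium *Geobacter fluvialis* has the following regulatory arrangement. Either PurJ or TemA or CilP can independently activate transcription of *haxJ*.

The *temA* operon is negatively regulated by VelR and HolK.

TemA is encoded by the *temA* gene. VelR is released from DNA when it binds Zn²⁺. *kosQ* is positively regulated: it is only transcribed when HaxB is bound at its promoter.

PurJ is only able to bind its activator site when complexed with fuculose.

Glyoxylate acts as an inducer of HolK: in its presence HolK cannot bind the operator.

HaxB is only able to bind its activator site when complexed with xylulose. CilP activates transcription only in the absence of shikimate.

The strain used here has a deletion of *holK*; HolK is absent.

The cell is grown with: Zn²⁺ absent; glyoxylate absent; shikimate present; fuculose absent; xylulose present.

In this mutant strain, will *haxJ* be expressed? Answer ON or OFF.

OFF

Fuculose is absent, so PurJ is inactive.
Zn²⁺ is absent, so VelR is active.
HolK is non-functional in this strain, so it has no effect.
With repressor VelR bound, *temA* is not transcribed.
So TemA is not produced.
Shikimate is present, so CilP is inactive.
No activator is available at the *haxJ* promoter, so *haxJ* is not transcribed.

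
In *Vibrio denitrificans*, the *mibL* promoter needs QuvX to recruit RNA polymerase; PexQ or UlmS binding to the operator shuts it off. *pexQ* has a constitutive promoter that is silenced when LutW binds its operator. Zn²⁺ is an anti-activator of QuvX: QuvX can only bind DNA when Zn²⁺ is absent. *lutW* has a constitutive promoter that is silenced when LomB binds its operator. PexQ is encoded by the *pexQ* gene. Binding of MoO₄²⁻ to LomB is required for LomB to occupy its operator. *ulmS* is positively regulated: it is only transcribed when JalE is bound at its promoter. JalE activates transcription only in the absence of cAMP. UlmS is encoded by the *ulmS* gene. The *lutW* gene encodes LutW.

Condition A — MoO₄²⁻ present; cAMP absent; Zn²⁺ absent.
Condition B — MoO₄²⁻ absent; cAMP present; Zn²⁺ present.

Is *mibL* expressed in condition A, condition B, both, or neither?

Condition A:
MoO₄²⁻ is present, so LomB is active.
With repressor LomB bound, *lutW* is not transcribed.
So LutW is not produced.
With no repressor bound, *pexQ* is transcribed.
So PexQ is produced and active.
cAMP is absent, so JalE is active.
No repressor is bound and JalE is active, so *ulmS* is transcribed.
So UlmS is produced and active.
Zn²⁺ is absent, so QuvX is active.
With repressor PexQ bound, *mibL* is not transcribed.
→ *mibL* is OFF in A.
Condition B:
MoO₄²⁻ is absent, so LomB is inactive.
With no repressor bound, *lutW* is transcribed.
So LutW is produced and active.
With repressor LutW bound, *pexQ* is not transcribed.
So PexQ is not produced.
cAMP is present, so JalE is inactive.
Required activator JalE is absent, so *ulmS* is not transcribed.
So UlmS is not produced.
Zn²⁺ is present, so QuvX is inactive.
Required activator QuvX is absent, so *mibL* is not transcribed.
→ *mibL* is OFF in B.

neither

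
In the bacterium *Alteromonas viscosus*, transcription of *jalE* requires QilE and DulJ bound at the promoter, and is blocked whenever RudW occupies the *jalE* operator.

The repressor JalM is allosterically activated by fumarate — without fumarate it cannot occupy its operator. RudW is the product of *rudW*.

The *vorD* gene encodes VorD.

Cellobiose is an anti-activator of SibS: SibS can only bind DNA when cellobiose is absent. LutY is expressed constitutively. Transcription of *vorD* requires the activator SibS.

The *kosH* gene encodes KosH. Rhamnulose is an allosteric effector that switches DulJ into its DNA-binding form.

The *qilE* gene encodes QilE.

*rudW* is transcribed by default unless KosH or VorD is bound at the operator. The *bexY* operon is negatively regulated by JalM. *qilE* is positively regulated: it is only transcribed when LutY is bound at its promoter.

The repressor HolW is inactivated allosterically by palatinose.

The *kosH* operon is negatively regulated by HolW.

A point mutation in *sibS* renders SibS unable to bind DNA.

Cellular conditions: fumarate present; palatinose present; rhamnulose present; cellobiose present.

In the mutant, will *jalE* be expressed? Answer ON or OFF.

ON

LutY is produced constitutively and is active.
No repressor is bound and LutY is active, so *qilE* is transcribed.
So QilE is produced and active.
Palatinose is present, so HolW is inactive.
With no repressor bound, *kosH* is transcribed.
So KosH is produced and active.
SibS is non-functional in this strain, so it has no effect.
Required activator SibS is absent, so *vorD* is not transcribed.
So VorD is not produced.
With repressor KosH bound, *rudW* is not transcribed.
So RudW is not produced.
Rhamnulose is present, so DulJ is active.
No repressor is bound and QilE and DulJ are active, so *jalE* is transcribed.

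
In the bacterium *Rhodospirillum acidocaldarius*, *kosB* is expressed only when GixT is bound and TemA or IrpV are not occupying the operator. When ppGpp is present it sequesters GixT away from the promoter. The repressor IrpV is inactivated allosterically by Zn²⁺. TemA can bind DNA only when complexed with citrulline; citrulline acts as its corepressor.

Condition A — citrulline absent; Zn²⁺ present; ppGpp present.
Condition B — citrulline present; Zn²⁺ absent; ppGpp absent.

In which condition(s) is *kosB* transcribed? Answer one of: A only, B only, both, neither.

Condition A:
Citrulline is absent, so TemA is inactive.
Zn²⁺ is present, so IrpV is inactive.
ppGpp is present, so GixT is inactive.
Required activator GixT is absent, so *kosB* is not transcribed.
→ *kosB* is OFF in A.
Condition B:
Citrulline is present, so TemA is active.
Zn²⁺ is absent, so IrpV is active.
ppGpp is absent, so GixT is active.
With repressor TemA bound, *kosB* is not transcribed.
→ *kosB* is OFF in B.

neither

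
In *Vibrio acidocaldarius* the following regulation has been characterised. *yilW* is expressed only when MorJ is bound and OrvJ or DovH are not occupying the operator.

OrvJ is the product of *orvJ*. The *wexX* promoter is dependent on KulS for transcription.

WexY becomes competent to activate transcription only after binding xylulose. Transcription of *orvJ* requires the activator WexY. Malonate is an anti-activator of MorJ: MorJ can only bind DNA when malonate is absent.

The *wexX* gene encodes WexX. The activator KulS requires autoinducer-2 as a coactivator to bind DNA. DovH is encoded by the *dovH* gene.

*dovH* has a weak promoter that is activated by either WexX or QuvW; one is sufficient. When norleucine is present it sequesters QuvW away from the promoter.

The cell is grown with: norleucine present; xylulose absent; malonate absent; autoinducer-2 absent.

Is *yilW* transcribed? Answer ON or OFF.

Malonate is absent, so MorJ is active.
Xylulose is absent, so WexY is inactive.
Required activator WexY is absent, so *orvJ* is not transcribed.
So OrvJ is not produced.
Autoinducer-2 is absent, so KulS is inactive.
Required activator KulS is absent, so *wexX* is not transcribed.
So WexX is not produced.
Norleucine is present, so QuvW is inactive.
No activator is available at the *dovH* promoter, so *dovH* is not transcribed.
So DovH is not produced.
No repressor is bound and MorJ is active, so *yilW* is transcribed.

ON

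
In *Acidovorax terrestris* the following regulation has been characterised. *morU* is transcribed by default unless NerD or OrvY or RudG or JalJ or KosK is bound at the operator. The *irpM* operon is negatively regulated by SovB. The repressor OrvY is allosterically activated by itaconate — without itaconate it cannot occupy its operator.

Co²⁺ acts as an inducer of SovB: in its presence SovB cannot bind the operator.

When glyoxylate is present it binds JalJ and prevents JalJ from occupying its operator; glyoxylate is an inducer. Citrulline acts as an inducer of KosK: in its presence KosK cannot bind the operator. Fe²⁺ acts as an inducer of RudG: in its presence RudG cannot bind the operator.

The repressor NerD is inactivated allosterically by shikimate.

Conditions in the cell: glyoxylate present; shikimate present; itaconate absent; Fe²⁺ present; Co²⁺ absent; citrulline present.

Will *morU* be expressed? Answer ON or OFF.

Shikimate is present, so NerD is inactive.
Itaconate is absent, so OrvY is inactive.
Fe²⁺ is present, so RudG is inactive.
Glyoxylate is present, so JalJ is inactive.
Citrulline is present, so KosK is inactive.
With no repressor bound, *morU* is transcribed.

ON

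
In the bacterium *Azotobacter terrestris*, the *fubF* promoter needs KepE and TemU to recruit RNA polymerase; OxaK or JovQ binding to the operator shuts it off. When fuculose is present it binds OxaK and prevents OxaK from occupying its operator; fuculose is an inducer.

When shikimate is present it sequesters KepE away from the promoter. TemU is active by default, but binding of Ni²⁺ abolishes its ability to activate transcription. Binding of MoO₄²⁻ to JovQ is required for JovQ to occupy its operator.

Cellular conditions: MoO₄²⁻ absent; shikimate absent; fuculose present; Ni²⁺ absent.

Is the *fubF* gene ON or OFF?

ON

Shikimate is absent, so KepE is active.
Ni²⁺ is absent, so TemU is active.
Fuculose is present, so OxaK is inactive.
MoO₄²⁻ is absent, so JovQ is inactive.
No repressor is bound and KepE and TemU are active, so *fubF* is transcribed.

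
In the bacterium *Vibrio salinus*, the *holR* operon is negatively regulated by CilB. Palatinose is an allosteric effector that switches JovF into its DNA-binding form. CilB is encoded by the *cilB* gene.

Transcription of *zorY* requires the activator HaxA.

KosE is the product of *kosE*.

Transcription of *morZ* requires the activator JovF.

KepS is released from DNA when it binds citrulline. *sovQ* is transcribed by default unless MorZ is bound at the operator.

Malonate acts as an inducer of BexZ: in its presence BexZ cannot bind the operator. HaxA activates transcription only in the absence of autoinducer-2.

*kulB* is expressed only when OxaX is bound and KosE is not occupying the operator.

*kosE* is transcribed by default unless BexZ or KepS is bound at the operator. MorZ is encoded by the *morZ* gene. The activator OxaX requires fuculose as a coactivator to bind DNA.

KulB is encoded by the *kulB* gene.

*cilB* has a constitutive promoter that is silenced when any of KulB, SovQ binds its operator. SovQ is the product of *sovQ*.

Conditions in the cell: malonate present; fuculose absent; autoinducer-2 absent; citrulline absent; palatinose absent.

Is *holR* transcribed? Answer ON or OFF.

ON

Malonate is present, so BexZ is inactive.
Citrulline is absent, so KepS is active.
With repressor KepS bound, *kosE* is not transcribed.
So KosE is not produced.
Fuculose is absent, so OxaX is inactive.
Required activator OxaX is absent, so *kulB* is not transcribed.
So KulB is not produced.
Palatinose is absent, so JovF is inactive.
Required activator JovF is absent, so *morZ* is not transcribed.
So MorZ is not produced.
With no repressor bound, *sovQ* is transcribed.
So SovQ is produced and active.
With repressor SovQ bound, *cilB* is not transcribed.
So CilB is not produced.
With no repressor bound, *holR* is transcribed.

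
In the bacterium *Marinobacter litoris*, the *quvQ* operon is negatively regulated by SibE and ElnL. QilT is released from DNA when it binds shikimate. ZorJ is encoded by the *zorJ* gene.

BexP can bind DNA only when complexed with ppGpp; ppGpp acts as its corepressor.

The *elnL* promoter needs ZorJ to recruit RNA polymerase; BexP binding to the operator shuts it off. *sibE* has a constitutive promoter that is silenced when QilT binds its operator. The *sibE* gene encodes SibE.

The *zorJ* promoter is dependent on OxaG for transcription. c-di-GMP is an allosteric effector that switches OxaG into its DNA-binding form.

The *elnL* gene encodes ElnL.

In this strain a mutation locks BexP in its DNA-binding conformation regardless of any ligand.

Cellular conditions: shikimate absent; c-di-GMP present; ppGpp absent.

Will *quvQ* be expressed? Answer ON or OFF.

ON

Shikimate is absent, so QilT is active.
With repressor QilT bound, *sibE* is not transcribed.
So SibE is not produced.
c-di-GMP is present, so OxaG is active.
No repressor is bound and OxaG is active, so *zorJ* is transcribed.
So ZorJ is produced and active.
BexP is constitutively active in this strain.
With repressor BexP bound, *elnL* is not transcribed.
So ElnL is not produced.
With no repressor bound, *quvQ* is transcribed.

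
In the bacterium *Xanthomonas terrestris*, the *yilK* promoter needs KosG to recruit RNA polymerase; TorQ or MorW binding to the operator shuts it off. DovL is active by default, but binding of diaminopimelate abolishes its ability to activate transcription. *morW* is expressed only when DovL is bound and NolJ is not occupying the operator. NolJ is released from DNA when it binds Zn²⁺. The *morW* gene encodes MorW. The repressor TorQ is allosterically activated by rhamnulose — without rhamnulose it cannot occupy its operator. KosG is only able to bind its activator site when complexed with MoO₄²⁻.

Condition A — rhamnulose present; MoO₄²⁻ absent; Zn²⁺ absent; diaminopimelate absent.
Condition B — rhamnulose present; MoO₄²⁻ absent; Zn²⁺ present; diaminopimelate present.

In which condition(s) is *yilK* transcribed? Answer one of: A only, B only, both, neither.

Condition A:
Rhamnulose is present, so TorQ is active.
MoO₄²⁻ is absent, so KosG is inactive.
Zn²⁺ is absent, so NolJ is active.
Diaminopimelate is absent, so DovL is active.
With repressor NolJ bound, *morW* is not transcribed.
So MorW is not produced.
With repressor TorQ bound, *yilK* is not transcribed.
→ *yilK* is OFF in A.
Condition B:
Rhamnulose is present, so TorQ is active.
MoO₄²⁻ is absent, so KosG is inactive.
Zn²⁺ is present, so NolJ is inactive.
Diaminopimelate is present, so DovL is inactive.
Required activator DovL is absent, so *morW* is not transcribed.
So MorW is not produced.
With repressor TorQ bound, *yilK* is not transcribed.
→ *yilK* is OFF in B.

neither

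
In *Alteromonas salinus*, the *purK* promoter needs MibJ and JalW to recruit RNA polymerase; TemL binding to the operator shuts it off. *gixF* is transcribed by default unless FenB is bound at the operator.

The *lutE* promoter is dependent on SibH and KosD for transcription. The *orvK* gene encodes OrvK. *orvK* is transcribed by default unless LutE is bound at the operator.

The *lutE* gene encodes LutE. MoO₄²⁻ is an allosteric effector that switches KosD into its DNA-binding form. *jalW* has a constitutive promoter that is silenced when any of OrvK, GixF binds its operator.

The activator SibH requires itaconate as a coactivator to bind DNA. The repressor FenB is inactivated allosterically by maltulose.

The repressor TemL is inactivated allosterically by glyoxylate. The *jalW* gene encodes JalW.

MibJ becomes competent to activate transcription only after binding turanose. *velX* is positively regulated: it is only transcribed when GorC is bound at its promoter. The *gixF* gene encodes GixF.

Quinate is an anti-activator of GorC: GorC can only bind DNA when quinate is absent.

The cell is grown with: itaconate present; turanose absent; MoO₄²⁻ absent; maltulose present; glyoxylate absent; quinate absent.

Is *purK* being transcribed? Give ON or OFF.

Turanose is absent, so MibJ is inactive.
Glyoxylate is absent, so TemL is active.
Itaconate is present, so SibH is active.
MoO₄²⁻ is absent, so KosD is inactive.
Required activator KosD is absent, so *lutE* is not transcribed.
So LutE is not produced.
With no repressor bound, *orvK* is transcribed.
So OrvK is produced and active.
Maltulose is present, so FenB is inactive.
With no repressor bound, *gixF* is transcribed.
So GixF is produced and active.
With repressor OrvK bound, *jalW* is not transcribed.
So JalW is not produced.
With repressor TemL bound, *purK* is not transcribed.

OFF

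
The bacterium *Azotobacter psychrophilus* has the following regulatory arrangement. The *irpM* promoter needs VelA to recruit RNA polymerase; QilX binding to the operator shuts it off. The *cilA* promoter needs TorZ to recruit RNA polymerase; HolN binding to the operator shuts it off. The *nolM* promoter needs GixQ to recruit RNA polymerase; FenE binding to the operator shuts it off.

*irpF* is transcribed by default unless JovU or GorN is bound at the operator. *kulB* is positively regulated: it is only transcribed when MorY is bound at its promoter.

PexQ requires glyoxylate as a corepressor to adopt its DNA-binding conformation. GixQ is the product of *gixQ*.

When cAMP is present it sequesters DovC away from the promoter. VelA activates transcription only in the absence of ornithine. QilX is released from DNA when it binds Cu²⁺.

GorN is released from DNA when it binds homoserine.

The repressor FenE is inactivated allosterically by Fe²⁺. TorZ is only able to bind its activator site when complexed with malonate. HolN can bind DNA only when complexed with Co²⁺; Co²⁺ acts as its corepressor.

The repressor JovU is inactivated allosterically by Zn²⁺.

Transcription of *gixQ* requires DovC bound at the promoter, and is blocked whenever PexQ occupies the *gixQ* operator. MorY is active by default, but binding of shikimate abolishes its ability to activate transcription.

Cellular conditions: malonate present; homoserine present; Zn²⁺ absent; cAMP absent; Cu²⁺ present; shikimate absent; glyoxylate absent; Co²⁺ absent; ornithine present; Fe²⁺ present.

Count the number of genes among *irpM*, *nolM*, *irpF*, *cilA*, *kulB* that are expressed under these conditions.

3

Cu²⁺ is present, so QilX is inactive.
Ornithine is present, so VelA is inactive.
Required activator VelA is absent, so *irpM* is not transcribed.
→ *irpM* is OFF.
Fe²⁺ is present, so FenE is inactive.
Glyoxylate is absent, so PexQ is inactive.
cAMP is absent, so DovC is active.
No repressor is bound and DovC is active, so *gixQ* is transcribed.
So GixQ is produced and active.
No repressor is bound and GixQ is active, so *nolM* is transcribed.
→ *nolM* is ON.
Zn²⁺ is absent, so JovU is active.
Homoserine is present, so GorN is inactive.
With repressor JovU bound, *irpF* is not transcribed.
→ *irpF* is OFF.
Malonate is present, so TorZ is active.
Co²⁺ is absent, so HolN is inactive.
No repressor is bound and TorZ is active, so *cilA* is transcribed.
→ *cilA* is ON.
Shikimate is absent, so MorY is active.
No repressor is bound and MorY is active, so *kulB* is transcribed.
→ *kulB* is ON.
3 of the 5 genes are transcribed.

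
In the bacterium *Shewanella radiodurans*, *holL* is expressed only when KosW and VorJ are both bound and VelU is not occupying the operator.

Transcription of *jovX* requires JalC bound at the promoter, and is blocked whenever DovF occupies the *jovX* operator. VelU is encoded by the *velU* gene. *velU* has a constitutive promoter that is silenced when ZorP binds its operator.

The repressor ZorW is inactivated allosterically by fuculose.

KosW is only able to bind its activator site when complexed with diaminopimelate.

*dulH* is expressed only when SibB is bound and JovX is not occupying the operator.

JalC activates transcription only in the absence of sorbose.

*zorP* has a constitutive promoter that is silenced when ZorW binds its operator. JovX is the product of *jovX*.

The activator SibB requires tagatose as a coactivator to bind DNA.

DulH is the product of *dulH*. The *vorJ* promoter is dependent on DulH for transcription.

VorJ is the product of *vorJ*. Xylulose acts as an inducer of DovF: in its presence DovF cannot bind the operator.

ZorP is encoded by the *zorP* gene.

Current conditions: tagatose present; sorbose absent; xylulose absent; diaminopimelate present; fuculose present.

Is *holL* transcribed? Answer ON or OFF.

Diaminopimelate is present, so KosW is active.
Sorbose is absent, so JalC is active.
Xylulose is absent, so DovF is active.
With repressor DovF bound, *jovX* is not transcribed.
So JovX is not produced.
Tagatose is present, so SibB is active.
No repressor is bound and SibB is active, so *dulH* is transcribed.
So DulH is produced and active.
No repressor is bound and DulH is active, so *vorJ* is transcribed.
So VorJ is produced and active.
Fuculose is present, so ZorW is inactive.
With no repressor bound, *zorP* is transcribed.
So ZorP is produced and active.
With repressor ZorP bound, *velU* is not transcribed.
So VelU is not produced.
No repressor is bound and KosW and VorJ are active, so *holL* is transcribed.

ON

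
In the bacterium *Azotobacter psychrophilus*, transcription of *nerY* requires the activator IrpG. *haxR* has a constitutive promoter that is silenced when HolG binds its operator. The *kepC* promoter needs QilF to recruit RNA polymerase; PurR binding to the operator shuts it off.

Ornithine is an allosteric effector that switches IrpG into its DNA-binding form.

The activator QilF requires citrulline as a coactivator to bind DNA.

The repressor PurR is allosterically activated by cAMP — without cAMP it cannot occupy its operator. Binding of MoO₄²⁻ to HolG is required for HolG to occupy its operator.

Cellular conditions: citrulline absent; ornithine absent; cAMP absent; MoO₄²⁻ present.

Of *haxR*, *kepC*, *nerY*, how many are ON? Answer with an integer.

MoO₄²⁻ is present, so HolG is active.
With repressor HolG bound, *haxR* is not transcribed.
→ *haxR* is OFF.
cAMP is absent, so PurR is inactive.
Citrulline is absent, so QilF is inactive.
Required activator QilF is absent, so *kepC* is not transcribed.
→ *kepC* is OFF.
Ornithine is absent, so IrpG is inactive.
Required activator IrpG is absent, so *nerY* is not transcribed.
→ *nerY* is OFF.
0 of the 3 genes are transcribed.

0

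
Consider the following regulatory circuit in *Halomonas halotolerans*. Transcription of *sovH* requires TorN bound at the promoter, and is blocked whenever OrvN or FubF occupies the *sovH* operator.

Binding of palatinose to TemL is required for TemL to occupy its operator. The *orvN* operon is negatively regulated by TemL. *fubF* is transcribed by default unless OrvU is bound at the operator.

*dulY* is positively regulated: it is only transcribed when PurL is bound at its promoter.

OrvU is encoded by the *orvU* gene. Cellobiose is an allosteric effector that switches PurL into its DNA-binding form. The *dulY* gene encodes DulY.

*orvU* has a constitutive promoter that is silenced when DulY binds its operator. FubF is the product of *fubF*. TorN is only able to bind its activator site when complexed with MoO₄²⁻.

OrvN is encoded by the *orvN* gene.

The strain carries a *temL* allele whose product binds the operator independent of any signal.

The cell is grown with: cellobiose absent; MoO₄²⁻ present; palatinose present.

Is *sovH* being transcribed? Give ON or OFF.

MoO₄²⁻ is present, so TorN is active.
TemL is constitutively active in this strain.
With repressor TemL bound, *orvN* is not transcribed.
So OrvN is not produced.
Cellobiose is absent, so PurL is inactive.
Required activator PurL is absent, so *dulY* is not transcribed.
So DulY is not produced.
With no repressor bound, *orvU* is transcribed.
So OrvU is produced and active.
With repressor OrvU bound, *fubF* is not transcribed.
So FubF is not produced.
No repressor is bound and TorN is active, so *sovH* is transcribed.

ON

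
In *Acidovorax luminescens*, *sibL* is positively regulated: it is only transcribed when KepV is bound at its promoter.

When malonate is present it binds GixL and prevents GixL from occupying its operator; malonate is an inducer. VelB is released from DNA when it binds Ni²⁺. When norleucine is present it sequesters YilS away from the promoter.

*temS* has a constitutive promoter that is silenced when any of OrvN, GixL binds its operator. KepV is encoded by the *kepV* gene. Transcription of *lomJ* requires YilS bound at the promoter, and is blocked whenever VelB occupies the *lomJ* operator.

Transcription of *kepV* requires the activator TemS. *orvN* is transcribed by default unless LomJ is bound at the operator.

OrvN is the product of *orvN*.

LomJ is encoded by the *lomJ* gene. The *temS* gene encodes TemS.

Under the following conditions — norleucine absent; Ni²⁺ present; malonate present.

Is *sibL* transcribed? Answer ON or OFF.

Ni²⁺ is present, so VelB is inactive.
Norleucine is absent, so YilS is active.
No repressor is bound and YilS is active, so *lomJ* is transcribed.
So LomJ is produced and active.
With repressor LomJ bound, *orvN* is not transcribed.
So OrvN is not produced.
Malonate is present, so GixL is inactive.
With no repressor bound, *temS* is transcribed.
So TemS is produced and active.
No repressor is bound and TemS is active, so *kepV* is transcribed.
So KepV is produced and active.
No repressor is bound and KepV is active, so *sibL* is transcribed.

ON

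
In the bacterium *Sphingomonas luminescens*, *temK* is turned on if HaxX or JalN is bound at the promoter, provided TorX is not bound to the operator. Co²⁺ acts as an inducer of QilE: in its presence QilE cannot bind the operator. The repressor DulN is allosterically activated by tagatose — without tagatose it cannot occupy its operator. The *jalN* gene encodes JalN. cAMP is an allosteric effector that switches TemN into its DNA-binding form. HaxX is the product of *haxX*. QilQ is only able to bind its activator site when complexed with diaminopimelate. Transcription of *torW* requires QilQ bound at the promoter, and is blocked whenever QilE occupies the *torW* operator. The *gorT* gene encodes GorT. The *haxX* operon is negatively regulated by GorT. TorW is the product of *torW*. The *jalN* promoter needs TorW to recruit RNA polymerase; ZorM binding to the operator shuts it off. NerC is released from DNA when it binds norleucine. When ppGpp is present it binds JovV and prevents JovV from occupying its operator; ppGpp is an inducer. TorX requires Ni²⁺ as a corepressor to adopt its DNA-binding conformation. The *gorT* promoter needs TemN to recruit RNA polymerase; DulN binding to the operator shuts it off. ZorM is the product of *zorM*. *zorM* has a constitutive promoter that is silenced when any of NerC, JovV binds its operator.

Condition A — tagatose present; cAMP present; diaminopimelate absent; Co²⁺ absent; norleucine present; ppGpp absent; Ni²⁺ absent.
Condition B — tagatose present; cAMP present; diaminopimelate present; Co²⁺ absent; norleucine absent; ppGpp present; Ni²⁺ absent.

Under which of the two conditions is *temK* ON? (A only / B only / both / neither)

both

Condition A:
Tagatose is present, so DulN is active.
cAMP is present, so TemN is active.
With repressor DulN bound, *gorT* is not transcribed.
So GorT is not produced.
With no repressor bound, *haxX* is transcribed.
So HaxX is produced and active.
Diaminopimelate is absent, so QilQ is inactive.
Co²⁺ is absent, so QilE is active.
With repressor QilE bound, *torW* is not transcribed.
So TorW is not produced.
Norleucine is present, so NerC is inactive.
ppGpp is absent, so JovV is active.
With repressor JovV bound, *zorM* is not transcribed.
So ZorM is not produced.
Required activator TorW is absent, so *jalN* is not transcribed.
So JalN is not produced.
Ni²⁺ is absent, so TorX is inactive.
Activator HaxX is present, so *temK* is transcribed.
→ *temK* is ON in A.
Condition B:
Tagatose is present, so DulN is active.
cAMP is present, so TemN is active.
With repressor DulN bound, *gorT* is not transcribed.
So GorT is not produced.
With no repressor bound, *haxX* is transcribed.
So HaxX is produced and active.
Diaminopimelate is present, so QilQ is active.
Co²⁺ is absent, so QilE is active.
With repressor QilE bound, *torW* is not transcribed.
So TorW is not produced.
Norleucine is absent, so NerC is active.
ppGpp is present, so JovV is inactive.
With repressor NerC bound, *zorM* is not transcribed.
So ZorM is not produced.
Required activator TorW is absent, so *jalN* is not transcribed.
So JalN is not produced.
Ni²⁺ is absent, so TorX is inactive.
Activator HaxX is present, so *temK* is transcribed.
→ *temK* is ON in B.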